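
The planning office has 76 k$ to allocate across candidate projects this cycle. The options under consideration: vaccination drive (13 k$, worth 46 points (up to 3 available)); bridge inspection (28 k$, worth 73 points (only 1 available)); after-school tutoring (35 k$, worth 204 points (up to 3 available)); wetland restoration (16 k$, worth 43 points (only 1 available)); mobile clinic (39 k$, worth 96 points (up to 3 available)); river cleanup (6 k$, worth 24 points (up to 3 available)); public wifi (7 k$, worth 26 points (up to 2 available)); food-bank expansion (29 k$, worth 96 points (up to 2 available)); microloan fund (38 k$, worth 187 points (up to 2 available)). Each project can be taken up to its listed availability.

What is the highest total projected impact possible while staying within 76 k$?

432

The ratio ordering already packs tightly: 2×after-school tutoring + river cleanup, 76 k$, 432.
That's the maximum — no swap from here does better than 432.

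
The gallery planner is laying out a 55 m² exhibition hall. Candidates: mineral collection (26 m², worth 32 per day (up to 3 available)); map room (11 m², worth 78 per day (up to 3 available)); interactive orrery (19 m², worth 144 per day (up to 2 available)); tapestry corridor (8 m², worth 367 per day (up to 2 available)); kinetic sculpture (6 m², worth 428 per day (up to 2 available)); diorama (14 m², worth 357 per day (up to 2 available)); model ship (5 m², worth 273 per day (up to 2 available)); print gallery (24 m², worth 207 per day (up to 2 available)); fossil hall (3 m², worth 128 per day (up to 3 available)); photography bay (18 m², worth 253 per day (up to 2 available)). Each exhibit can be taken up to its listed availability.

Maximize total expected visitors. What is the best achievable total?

Taking the top-ratio exhibits first gives 2×tapestry corridor + 2×kinetic sculpture + 2×model ship + 3×fossil hall for 2520 (47 m²).
The 6 m² tied up in 2×fossil hall is better spent on diorama — total rises to 2621 (55 m²).
That's the maximum — no swap from here does better than 2621.

2621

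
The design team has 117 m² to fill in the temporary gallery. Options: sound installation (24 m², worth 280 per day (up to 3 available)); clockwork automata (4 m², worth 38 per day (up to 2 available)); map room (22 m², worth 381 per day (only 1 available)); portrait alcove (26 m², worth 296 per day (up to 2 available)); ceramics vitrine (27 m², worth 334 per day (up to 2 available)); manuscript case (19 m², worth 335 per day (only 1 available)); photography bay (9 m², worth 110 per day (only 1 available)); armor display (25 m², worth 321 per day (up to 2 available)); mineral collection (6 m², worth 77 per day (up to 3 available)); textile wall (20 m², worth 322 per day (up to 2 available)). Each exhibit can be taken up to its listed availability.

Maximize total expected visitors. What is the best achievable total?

1804

The ratio heuristic lands on clockwork automata + map room + manuscript case + armor display + mineral collection + 2×textile wall (1796) but leaves 1 m² idle.
Reworking the packing: map room + ceramics vitrine + manuscript case + photography bay + 2×textile wall uses 117 m² and improves the total to 1804.
No other feasible combination exceeds 1804.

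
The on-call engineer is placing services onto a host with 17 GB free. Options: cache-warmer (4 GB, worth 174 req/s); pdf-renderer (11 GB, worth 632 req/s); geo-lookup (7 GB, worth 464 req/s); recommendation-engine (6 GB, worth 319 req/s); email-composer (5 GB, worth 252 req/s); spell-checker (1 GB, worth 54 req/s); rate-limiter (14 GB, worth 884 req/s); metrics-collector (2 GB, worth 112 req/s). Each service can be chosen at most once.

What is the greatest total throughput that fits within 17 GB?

1050

Greedy by ratio would take geo-lookup + recommendation-engine + spell-checker + metrics-collector: 16 GB used, total 949.
Dropping geo-lookup and recommendation-engine frees 13 GB; slotting in rate-limiter (14 GB) lifts the total to 1050 at 17 GB.
Runner-up rate-limiter + metrics-collector tops out at 996.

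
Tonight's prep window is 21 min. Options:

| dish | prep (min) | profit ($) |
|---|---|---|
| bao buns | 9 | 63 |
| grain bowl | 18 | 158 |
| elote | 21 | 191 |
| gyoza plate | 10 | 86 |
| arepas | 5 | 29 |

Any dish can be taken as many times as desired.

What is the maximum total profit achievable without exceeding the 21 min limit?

191

Elote uses 21 of the 21 min and totals 191.
Nothing else within 21 min beats 191.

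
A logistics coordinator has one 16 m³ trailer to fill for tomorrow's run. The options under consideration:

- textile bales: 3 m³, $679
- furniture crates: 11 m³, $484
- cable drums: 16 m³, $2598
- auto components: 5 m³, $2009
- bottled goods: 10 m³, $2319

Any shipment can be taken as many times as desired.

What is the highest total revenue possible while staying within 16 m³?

6027

The ratio ordering already packs tightly: 3×auto components, 15 m³, 6027.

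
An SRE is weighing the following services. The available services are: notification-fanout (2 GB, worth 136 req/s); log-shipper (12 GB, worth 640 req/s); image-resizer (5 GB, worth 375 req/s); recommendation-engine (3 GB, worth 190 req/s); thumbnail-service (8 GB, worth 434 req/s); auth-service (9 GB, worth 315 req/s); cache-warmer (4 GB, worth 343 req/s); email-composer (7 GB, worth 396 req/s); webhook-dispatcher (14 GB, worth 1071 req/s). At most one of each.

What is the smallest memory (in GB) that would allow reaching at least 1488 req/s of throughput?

Look for the lowest-memory combination reaching 1488.
notification-fanout + cache-warmer + webhook-dispatcher reaches 1550 using 20 GB.
No combination under 20 GB hits 1488.

20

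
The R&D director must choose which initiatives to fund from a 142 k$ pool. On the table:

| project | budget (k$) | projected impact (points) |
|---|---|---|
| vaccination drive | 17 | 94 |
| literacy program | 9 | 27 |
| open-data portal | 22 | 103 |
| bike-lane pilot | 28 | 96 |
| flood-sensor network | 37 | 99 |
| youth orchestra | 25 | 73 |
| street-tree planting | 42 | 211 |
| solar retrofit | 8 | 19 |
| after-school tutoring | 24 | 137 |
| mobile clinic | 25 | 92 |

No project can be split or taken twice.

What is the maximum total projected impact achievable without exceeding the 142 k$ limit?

668

By projected impact per k$: after-school tutoring 5.71, vaccination drive 5.53, street-tree planting 5.02, open-data portal 4.68 lead.
Greedy by ratio would take vaccination drive + literacy program + open-data portal + street-tree planting + after-school tutoring + mobile clinic: 139 k$ used, total 664.
The 25 k$ tied up in mobile clinic is better spent on bike-lane pilot — total rises to 668 (142 k$).
Next best is vaccination drive + literacy program + open-data portal + street-tree planting + after-school tutoring + mobile clinic at 664 (139 k$) — short by 4.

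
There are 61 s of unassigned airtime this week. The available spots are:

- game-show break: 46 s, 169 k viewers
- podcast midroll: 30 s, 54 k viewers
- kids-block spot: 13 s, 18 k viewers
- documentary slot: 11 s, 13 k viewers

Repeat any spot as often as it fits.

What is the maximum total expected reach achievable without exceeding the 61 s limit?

Game-show break + kids-block spot uses 59 of the 61 s and totals 187.
No other feasible combination exceeds 187.

187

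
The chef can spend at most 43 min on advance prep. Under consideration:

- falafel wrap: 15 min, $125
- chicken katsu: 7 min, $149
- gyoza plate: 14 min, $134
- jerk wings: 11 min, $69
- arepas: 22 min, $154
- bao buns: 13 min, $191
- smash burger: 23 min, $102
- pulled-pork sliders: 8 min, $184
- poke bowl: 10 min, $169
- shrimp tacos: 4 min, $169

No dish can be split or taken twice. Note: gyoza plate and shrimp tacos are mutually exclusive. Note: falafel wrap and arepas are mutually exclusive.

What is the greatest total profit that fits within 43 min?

By profit per min: shrimp tacos 42.25, pulled-pork sliders 23.00, chicken katsu 21.29, poke bowl 16.90 lead.
Best packing: chicken katsu + bao buns + pulled-pork sliders + poke bowl + shrimp tacos — 42 min, 862 total.

862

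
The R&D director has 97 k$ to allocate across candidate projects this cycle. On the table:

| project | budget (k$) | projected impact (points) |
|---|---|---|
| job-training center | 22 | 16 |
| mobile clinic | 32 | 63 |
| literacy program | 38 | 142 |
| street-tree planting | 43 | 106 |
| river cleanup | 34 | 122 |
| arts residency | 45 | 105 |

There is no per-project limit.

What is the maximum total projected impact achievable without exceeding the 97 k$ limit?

Best packing: 2×literacy program — 76 k$, 284 total.
That's the maximum — no swap from here does better than 284.

284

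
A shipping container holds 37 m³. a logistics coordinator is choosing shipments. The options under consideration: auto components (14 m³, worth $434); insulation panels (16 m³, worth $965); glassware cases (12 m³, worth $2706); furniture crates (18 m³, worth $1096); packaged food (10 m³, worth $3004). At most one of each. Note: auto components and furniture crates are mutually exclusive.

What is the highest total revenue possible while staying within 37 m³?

6144

The ratio ordering already packs tightly: auto components + glassware cases + packaged food, 36 m³, 6144.
The spare 1 m³ is too small for any remaining shipment, and no feasible exchange beats 6144.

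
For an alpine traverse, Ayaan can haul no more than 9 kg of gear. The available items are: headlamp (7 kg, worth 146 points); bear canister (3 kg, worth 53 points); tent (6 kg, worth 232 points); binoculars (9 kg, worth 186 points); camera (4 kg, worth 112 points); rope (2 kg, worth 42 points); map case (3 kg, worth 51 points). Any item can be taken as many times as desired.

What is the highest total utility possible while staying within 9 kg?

Density check — tent 38.67, camera 28.00, rope 21.00, headlamp 20.86 are the best per kg.
A density-first pass picks tent + rope — 274 at 8 kg.
Dropping rope frees 2 kg; slotting in bear canister (3 kg) lifts the total to 285 at 9 kg.

285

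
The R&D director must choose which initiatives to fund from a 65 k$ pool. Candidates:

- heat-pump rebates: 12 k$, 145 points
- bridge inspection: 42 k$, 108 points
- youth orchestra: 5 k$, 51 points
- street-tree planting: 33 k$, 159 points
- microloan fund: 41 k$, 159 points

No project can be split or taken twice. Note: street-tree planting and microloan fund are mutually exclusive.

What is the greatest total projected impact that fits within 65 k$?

The ratio ordering already packs tightly: heat-pump rebates + youth orchestra + street-tree planting, 50 k$, 355.
Heat-pump rebates + youth orchestra + microloan fund (58 k$) also reaches 355 — a tie, but nothing goes higher.

355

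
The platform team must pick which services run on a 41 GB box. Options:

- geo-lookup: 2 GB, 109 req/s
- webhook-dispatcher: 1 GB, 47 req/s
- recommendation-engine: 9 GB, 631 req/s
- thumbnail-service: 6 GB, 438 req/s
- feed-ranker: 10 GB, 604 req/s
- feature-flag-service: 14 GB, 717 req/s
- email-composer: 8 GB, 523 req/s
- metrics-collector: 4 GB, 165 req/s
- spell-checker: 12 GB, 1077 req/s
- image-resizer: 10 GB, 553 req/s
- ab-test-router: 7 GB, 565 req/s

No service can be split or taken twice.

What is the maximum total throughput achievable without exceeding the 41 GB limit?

3033

Ranking by ratio (throughput/GB): spell-checker 89.75, ab-test-router 80.71, thumbnail-service 73.00, recommendation-engine 70.11.
Greedy by ratio would take geo-lookup + webhook-dispatcher + recommendation-engine + thumbnail-service + metrics-collector + spell-checker + ab-test-router: 41 GB used, total 3032.
The 10 GB tied up in thumbnail-service and metrics-collector is better spent on feed-ranker — total rises to 3033 (41 GB).
Next best is geo-lookup + webhook-dispatcher + recommendation-engine + thumbnail-service + metrics-collector + spell-checker + ab-test-router at 3032 (41 GB) — short by 1.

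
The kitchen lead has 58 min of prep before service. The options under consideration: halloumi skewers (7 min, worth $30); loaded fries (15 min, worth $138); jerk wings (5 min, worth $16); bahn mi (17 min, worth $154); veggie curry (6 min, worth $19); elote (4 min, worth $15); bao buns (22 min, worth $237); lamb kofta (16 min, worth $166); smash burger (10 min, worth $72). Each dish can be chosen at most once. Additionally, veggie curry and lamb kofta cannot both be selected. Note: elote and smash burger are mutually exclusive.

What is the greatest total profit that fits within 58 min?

557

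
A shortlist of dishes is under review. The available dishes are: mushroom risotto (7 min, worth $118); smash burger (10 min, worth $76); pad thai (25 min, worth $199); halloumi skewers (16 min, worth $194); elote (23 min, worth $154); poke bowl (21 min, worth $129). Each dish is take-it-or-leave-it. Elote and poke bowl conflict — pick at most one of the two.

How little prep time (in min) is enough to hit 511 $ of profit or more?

48

Look for the lowest-prep combination reaching 511.
Taking mushroom risotto + pad thai + halloumi skewers gives 511 (≥ 511) for 48 min.
Any bundle with less than 48 min falls short of 511.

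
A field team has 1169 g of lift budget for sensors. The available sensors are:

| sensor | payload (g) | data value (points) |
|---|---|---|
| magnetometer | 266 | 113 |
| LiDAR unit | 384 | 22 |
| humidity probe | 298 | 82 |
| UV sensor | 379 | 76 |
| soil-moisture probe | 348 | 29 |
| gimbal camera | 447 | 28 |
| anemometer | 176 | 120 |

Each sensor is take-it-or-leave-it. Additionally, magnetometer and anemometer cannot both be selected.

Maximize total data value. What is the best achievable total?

278

Humidity probe + UV sensor + anemometer uses 853 of the 1169 g and totals 278.
The closest alternative, magnetometer + humidity probe + UV sensor, reaches only 271.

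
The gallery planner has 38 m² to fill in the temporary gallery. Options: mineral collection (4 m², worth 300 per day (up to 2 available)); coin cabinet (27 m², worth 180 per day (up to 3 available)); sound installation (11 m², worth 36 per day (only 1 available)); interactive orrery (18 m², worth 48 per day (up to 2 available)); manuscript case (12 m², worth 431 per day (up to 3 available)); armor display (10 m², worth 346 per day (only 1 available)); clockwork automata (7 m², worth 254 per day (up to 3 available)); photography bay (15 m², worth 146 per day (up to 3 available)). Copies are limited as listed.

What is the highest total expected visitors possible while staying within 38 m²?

Filling by ratio: 2×mineral collection + 3×clockwork automata for 1362, with 9 m² left unused.
Dropping 2×clockwork automata frees 14 m²; slotting in manuscript case + armor display (22 m²) lifts the total to 1631 at 37 m².
Nothing else within 38 m² beats 1631.

1631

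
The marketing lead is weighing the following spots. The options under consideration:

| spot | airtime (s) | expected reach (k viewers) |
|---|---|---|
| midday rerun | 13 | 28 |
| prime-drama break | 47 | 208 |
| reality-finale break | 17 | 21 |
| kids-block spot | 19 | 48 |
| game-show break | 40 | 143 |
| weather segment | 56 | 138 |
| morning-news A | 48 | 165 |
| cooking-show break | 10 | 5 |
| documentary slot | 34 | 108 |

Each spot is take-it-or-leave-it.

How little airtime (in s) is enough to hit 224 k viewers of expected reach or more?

60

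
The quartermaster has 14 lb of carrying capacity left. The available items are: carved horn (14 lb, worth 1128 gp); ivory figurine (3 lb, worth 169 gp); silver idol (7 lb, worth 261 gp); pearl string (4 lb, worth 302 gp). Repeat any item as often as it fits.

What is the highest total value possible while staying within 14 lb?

1128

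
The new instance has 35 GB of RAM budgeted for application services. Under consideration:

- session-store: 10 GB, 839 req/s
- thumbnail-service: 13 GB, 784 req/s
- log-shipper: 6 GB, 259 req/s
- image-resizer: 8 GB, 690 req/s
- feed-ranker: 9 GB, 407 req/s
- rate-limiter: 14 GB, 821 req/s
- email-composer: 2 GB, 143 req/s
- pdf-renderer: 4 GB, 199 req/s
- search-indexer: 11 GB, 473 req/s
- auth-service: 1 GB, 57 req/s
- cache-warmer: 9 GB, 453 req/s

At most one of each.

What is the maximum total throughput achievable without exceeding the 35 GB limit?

A density-first pass picks session-store + thumbnail-service + image-resizer + email-composer + auth-service — 2513 at 34 GB.
Dropping thumbnail-service frees 13 GB; slotting in rate-limiter (14 GB) lifts the total to 2550 at 35 GB.
That's the maximum — no swap from here does better than 2550.

2550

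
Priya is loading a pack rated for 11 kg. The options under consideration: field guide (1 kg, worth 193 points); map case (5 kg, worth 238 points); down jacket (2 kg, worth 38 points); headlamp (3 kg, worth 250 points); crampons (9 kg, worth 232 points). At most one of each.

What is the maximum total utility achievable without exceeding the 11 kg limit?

719

Field guide + map case + down jacket + headlamp uses 11 of the 11 kg and totals 719.
Every other selection either busts 11 kg or fails to beat 719.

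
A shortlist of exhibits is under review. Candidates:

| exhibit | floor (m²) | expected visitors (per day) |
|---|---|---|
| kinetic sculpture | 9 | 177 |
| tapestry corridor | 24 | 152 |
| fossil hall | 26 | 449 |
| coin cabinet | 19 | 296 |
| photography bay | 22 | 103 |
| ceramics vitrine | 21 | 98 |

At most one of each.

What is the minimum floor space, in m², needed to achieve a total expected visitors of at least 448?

26

Need the lightest bundle worth ≥ 448.
fossil hall: 449 expected visitors at 26 m².
No combination under 26 m² hits 448.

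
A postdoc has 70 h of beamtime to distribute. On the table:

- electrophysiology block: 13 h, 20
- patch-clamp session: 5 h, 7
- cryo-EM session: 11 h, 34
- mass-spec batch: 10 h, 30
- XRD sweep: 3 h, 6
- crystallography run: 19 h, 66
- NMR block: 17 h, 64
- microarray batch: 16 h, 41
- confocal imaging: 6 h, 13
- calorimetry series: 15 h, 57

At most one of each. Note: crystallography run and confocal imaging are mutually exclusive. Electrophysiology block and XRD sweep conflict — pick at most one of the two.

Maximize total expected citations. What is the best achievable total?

By expected citations per h: calorimetry series 3.80, NMR block 3.76, crystallography run 3.47, cryo-EM session 3.09 lead.
Taking patch-clamp session + cryo-EM session + XRD sweep + crystallography run + NMR block + calorimetry series: 70 h used, 234 in expected citations.

234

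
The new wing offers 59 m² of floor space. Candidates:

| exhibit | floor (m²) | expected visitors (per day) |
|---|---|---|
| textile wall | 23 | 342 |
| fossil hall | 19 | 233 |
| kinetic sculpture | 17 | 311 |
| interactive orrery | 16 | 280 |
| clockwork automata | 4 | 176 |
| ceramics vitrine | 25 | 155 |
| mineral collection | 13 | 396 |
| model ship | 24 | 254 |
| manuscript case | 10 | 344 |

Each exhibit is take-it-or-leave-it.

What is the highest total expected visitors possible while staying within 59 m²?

Taking the top-ratio exhibits first gives kinetic sculpture + clockwork automata + mineral collection + manuscript case for 1227 (44 m²).
Replace clockwork automata with interactive orrery: the trade gains 104 net, giving 1331 at 56 m².
Next best is fossil hall + kinetic sculpture + mineral collection + manuscript case at 1284 (59 m²) — short by 47.

1331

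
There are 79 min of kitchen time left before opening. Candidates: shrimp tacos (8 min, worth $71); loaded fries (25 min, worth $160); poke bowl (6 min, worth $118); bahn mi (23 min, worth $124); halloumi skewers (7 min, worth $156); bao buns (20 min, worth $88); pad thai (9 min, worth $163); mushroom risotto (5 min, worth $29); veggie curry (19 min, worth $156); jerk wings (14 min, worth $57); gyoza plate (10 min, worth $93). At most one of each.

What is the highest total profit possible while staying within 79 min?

853

Density check — halloumi skewers 22.29, poke bowl 19.67, pad thai 18.11 are the best per min.
Taking the top-ratio dishes first gives shrimp tacos + poke bowl + halloumi skewers + pad thai + mushroom risotto + veggie curry + jerk wings + gyoza plate for 843 (78 min).
Replace jerk wings and gyoza plate with loaded fries: the trade gains 10 net, giving 853 at 79 min.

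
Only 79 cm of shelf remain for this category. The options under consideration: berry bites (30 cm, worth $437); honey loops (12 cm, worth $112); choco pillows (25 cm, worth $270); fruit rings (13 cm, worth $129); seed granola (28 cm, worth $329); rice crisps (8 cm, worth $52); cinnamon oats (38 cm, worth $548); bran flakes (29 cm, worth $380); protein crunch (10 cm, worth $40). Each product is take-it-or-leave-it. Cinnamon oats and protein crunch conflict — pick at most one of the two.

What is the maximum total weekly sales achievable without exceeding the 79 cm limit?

Ranking by ratio (weekly sales/cm): berry bites 14.57, cinnamon oats 14.42, bran flakes 13.10.
A density-first pass picks berry bites + rice crisps + cinnamon oats — 1037 at 76 cm.
Replace berry bites and rice crisps with honey loops + bran flakes: the trade gains 3 net, giving 1040 at 79 cm.

1040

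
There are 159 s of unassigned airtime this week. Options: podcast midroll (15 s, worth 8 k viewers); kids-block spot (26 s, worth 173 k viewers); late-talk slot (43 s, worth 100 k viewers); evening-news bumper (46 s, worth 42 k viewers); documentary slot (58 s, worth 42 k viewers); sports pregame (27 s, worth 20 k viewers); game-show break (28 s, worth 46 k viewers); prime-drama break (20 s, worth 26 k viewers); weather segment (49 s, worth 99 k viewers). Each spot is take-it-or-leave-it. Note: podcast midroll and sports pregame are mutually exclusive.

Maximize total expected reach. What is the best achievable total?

Taking kids-block spot + late-talk slot + game-show break + weather segment: 146 s used, 418 in expected reach.

418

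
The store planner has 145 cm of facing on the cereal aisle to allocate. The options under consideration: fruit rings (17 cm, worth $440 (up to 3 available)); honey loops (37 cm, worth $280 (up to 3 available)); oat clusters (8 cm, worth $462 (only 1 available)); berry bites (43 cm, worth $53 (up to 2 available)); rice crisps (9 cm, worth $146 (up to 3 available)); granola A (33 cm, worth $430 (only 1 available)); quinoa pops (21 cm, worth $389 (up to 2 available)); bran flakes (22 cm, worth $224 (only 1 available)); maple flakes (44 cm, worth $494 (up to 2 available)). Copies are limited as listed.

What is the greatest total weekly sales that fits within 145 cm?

Greedy by ratio would take 3×fruit rings + oat clusters + 3×rice crisps + 2×quinoa pops: 128 cm used, total 2998.
The 18 cm tied up in 2×rice crisps is better spent on granola A — total rises to 3136 (143 cm).

3136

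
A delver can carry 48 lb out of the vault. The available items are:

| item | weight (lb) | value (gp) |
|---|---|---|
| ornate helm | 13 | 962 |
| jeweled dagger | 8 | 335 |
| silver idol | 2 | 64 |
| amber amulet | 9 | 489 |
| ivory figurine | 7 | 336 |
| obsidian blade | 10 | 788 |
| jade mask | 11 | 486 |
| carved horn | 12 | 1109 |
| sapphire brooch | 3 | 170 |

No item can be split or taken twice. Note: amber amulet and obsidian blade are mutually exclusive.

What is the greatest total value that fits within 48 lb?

Ornate helm + silver idol + ivory figurine + obsidian blade + carved horn + sapphire brooch uses 47 of the 48 lb and totals 3429.
Next best is ornate helm + jeweled dagger + silver idol + obsidian blade + carved horn + sapphire brooch at 3428 (48 lb) — short by 1.

3429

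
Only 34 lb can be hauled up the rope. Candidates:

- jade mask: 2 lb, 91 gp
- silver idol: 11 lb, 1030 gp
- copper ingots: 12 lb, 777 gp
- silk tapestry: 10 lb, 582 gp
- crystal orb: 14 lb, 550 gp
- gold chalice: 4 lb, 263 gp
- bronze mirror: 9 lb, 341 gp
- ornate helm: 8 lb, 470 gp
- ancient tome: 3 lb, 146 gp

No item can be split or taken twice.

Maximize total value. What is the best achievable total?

By value per lb: silver idol 93.64, gold chalice 65.75, copper ingots 64.75, ornate helm 58.75 lead.
The ratio heuristic lands on jade mask + silver idol + copper ingots + gold chalice + ancient tome (2307) but leaves 2 lb idle.
Dropping jade mask and gold chalice frees 6 lb; slotting in ornate helm (8 lb) lifts the total to 2423 at 34 lb.
The closest alternative, silver idol + copper ingots + silk tapestry, reaches only 2389.

2423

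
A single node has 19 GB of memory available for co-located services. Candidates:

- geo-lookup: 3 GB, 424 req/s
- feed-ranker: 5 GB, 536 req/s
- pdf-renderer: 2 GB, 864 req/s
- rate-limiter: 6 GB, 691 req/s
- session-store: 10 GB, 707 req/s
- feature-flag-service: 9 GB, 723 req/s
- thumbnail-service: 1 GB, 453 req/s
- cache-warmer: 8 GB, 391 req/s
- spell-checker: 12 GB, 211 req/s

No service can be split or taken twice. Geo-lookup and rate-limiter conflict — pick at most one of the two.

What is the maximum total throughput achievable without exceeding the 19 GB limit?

2731

Best packing: pdf-renderer + rate-limiter + feature-flag-service + thumbnail-service — 18 GB, 2731 total.
Runner-up pdf-renderer + rate-limiter + session-store + thumbnail-service tops out at 2715.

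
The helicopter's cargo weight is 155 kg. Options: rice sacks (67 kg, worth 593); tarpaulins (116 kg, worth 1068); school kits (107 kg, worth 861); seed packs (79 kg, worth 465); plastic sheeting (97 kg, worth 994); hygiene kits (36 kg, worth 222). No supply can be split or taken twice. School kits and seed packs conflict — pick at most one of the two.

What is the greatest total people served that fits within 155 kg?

1290

Filling by ratio: plastic sheeting + hygiene kits for 1216, with 22 kg left unused.
Replace plastic sheeting with tarpaulins: the trade gains 74 net, giving 1290 at 152 kg.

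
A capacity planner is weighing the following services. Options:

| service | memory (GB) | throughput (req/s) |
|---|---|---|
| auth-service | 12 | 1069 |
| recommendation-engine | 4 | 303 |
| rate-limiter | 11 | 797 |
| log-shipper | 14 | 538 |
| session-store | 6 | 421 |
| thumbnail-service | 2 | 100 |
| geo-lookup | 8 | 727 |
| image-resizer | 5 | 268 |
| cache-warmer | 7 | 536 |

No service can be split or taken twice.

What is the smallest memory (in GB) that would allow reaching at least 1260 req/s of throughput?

15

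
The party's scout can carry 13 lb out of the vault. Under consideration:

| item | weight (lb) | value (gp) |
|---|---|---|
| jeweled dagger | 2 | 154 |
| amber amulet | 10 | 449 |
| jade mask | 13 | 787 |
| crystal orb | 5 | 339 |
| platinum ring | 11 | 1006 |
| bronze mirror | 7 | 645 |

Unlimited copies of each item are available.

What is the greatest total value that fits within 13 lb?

1160

A density-first pass picks 3×jeweled dagger + bronze mirror — 1107 at 13 lb.
The 11 lb tied up in 2×jeweled dagger and bronze mirror is better spent on platinum ring — total rises to 1160 (13 lb).
That's the maximum — no swap from here does better than 1160.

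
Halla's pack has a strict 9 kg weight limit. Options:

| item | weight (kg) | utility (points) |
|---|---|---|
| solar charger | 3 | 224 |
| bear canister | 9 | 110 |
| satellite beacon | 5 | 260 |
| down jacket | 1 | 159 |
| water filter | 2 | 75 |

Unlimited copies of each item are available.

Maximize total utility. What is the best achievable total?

Ranking by ratio (utility/kg): down jacket 159.00, solar charger 74.67, satellite beacon 52.00.
9×down jacket uses 9 of the 9 kg and totals 1431.
That's the maximum — no swap from here does better than 1431.

1431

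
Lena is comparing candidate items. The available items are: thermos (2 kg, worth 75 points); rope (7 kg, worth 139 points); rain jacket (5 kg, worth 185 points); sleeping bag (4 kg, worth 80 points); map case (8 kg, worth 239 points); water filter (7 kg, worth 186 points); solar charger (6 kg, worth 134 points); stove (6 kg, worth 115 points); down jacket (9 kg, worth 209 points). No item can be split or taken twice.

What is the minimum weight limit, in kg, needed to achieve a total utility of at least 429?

14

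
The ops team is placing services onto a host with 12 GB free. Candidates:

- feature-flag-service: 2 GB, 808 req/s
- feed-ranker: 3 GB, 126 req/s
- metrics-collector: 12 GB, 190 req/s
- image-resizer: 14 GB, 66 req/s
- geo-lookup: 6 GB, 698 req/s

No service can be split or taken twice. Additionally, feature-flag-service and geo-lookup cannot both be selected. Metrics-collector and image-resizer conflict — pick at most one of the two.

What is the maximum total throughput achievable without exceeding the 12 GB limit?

Taking feature-flag-service + feed-ranker: 5 GB used, 934 in throughput.

934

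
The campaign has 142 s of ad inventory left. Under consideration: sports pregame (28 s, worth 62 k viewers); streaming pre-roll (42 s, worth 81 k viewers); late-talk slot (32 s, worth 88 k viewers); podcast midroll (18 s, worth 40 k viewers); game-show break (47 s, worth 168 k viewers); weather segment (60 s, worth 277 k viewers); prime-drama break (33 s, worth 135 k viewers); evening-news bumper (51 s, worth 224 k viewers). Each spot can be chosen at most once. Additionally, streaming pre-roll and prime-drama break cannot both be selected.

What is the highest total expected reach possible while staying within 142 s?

Filling by ratio: podcast midroll + weather segment + evening-news bumper for 541, with 13 s left unused.
Replace podcast midroll and evening-news bumper with game-show break + prime-drama break: the trade gains 39 net, giving 580 at 140 s.
Next best is sports pregame + weather segment + evening-news bumper at 563 (139 s) — short by 17.

580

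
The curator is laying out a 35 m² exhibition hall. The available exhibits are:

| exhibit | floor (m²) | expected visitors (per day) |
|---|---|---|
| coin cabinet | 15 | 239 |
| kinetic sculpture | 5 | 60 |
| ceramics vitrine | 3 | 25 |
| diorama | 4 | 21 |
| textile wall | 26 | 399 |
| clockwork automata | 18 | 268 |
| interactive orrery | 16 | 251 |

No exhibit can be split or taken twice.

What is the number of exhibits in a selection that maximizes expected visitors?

The maximum expected visitors within 35 m² is 519.
clockwork automata + interactive orrery hits 519 at 34 m².
Every optimal selection uses 2 exhibits.

2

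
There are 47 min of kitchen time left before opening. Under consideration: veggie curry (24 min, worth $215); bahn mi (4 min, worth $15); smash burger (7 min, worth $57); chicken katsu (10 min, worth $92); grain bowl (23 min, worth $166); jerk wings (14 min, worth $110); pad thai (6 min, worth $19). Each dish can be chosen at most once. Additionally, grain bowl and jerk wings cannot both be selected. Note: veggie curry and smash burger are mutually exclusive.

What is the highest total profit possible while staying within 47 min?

381

By profit per min: chicken katsu 9.20, veggie curry 8.96, smash burger 8.14, jerk wings 7.86 lead.
Veggie curry + grain bowl uses 47 of the 47 min and totals 381.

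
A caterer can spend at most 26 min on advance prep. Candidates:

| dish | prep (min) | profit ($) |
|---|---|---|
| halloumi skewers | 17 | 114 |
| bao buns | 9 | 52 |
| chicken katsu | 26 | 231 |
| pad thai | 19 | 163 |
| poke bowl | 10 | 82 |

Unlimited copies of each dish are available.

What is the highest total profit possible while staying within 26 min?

231

The ratio ordering already packs tightly: chicken katsu, 26 min, 231.
That's the maximum — no swap from here does better than 231.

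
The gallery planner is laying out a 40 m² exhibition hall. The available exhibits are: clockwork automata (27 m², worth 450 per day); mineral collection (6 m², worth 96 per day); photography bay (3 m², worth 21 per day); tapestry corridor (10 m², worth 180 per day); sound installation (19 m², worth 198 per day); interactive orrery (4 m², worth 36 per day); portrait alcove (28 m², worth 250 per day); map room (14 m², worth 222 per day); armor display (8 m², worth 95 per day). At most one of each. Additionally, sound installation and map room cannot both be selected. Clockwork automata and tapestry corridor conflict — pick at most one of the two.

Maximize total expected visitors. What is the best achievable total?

Clockwork automata + mineral collection + photography bay + interactive orrery uses 40 of the 40 m² and totals 603.
Every other selection either busts 40 m² or breaks a pairing rule or fails to beat 603.

603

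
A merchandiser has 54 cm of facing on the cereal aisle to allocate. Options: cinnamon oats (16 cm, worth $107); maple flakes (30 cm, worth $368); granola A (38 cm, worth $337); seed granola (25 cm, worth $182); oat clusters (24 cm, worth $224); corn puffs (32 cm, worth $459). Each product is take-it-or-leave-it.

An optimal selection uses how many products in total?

2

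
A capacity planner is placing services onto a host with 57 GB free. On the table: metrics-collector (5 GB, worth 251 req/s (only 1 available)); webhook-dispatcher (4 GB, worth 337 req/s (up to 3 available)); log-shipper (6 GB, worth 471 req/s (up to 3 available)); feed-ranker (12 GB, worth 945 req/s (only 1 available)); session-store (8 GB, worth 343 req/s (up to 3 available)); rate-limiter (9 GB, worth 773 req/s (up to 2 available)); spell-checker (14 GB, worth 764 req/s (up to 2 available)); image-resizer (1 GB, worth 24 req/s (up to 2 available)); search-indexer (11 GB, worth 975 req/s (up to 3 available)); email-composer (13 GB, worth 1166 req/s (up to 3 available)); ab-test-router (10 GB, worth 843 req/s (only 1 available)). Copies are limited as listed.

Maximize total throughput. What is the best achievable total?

5055

A density-first pass picks webhook-dispatcher + 2×image-resizer + search-indexer + 3×email-composer — 4858 at 56 GB.
But rate-limiter + 2×search-indexer + 2×email-composer fits in 57 GB and reaches 5055.
Nothing else within 57 GB beats 5055.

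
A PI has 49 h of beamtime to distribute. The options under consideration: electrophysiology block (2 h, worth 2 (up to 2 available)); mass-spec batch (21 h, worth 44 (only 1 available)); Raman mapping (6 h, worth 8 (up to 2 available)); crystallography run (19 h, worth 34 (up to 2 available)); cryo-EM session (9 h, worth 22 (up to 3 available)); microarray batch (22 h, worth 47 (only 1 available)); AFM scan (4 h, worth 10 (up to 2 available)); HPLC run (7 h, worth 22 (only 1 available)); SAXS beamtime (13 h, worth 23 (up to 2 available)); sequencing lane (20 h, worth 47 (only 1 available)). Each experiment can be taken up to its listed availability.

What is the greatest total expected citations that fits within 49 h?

Density check — HPLC run 3.14, AFM scan 2.50, cryo-EM session 2.44, sequencing lane 2.35 are the best per h.
Greedy by ratio would take Raman mapping + 3×cryo-EM session + 2×AFM scan + HPLC run: 48 h used, total 116.
Replace Raman mapping and cryo-EM session and AFM scan with sequencing lane: the trade gains 7 net, giving 123 at 49 h.
That's the maximum — no swap from here does better than 123.

123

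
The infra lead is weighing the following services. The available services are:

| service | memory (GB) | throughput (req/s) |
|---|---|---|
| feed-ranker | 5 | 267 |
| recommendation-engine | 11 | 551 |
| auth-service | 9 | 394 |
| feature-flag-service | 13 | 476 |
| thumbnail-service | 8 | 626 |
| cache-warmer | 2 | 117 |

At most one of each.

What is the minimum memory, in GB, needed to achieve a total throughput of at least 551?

8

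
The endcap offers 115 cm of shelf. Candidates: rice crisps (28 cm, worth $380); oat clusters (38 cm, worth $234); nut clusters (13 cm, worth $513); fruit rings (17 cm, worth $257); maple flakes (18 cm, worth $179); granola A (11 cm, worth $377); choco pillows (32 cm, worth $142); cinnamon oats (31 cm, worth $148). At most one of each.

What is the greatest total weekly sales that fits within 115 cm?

1761

By weekly sales per cm: nut clusters 39.46, granola A 34.27, fruit rings 15.12 lead.
The ratio heuristic lands on rice crisps + nut clusters + fruit rings + maple flakes + granola A (1706) but leaves 28 cm idle.
The 18 cm tied up in maple flakes is better spent on oat clusters — total rises to 1761 (107 cm).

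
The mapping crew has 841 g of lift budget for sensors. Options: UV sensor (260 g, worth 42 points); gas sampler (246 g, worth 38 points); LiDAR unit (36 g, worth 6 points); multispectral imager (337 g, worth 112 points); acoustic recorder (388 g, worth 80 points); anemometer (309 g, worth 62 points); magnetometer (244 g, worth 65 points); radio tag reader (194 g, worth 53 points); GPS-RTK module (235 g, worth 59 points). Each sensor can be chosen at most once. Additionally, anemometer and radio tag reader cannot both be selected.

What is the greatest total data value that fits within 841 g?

LiDAR unit + multispectral imager + magnetometer + radio tag reader uses 811 of the 841 g and totals 236.

236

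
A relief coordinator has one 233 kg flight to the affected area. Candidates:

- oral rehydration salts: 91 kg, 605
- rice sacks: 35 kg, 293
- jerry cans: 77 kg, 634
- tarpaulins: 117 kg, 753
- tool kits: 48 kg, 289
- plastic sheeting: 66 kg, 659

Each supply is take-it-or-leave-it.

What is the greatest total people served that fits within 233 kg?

Rice sacks + jerry cans + tool kits + plastic sheeting uses 226 of the 233 kg and totals 1875.
That's the maximum — no swap from here does better than 1875.

1875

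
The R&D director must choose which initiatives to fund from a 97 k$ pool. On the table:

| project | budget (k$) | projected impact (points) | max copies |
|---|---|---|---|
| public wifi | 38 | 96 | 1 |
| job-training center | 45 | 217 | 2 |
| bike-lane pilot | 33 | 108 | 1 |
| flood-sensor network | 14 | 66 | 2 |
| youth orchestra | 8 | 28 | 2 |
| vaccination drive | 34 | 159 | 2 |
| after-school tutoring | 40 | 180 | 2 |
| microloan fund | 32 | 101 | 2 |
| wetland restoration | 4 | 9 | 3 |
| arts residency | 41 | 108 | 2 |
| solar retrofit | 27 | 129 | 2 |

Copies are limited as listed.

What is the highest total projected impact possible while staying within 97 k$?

451

Ranking by ratio (projected impact/k$): job-training center 4.82, solar retrofit 4.78, flood-sensor network 4.71.
Taking the top-ratio projects first gives 2×job-training center + wetland restoration for 443 (94 k$).
Replace job-training center with flood-sensor network + vaccination drive: the trade gains 8 net, giving 451 at 97 k$.
Every other selection either busts 97 k$ or exceeds an availability limit or fails to beat 451.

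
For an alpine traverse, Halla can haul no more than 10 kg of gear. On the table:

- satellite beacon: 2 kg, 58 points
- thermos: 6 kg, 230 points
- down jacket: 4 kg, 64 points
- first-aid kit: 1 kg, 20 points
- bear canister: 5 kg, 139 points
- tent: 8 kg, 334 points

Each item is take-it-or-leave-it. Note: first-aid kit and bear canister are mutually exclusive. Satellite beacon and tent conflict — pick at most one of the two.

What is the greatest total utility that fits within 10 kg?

Best packing: first-aid kit + tent — 9 kg, 354 total.
The closest alternative, tent, reaches only 334.

354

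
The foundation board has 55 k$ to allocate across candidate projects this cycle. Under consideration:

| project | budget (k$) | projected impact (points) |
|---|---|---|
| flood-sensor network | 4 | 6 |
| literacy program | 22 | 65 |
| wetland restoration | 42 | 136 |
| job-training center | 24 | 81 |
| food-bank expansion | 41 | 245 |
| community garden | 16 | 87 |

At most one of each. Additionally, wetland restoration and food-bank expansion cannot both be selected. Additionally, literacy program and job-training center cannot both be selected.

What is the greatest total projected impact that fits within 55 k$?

251

By projected impact per k$: food-bank expansion 5.98, community garden 5.44, job-training center 3.38, wetland restoration 3.24 lead.
The ratio ordering already packs tightly: flood-sensor network + food-bank expansion, 45 k$, 251.
The spare 10 k$ is too small for any remaining project, and no feasible exchange beats 251.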